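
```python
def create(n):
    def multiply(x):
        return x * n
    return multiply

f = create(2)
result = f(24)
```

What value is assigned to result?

Step 1: create(2) returns multiply closure with n = 2.
Step 2: f(24) computes 24 * 2 = 48.
Step 3: result = 48

The answer is 48.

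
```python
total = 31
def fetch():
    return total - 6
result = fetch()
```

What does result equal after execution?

Step 1: total = 31 is defined globally.
Step 2: fetch() looks up total from global scope = 31, then computes 31 - 6 = 25.
Step 3: result = 25

The answer is 25.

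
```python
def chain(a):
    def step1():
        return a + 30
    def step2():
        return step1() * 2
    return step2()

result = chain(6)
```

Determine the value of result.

Step 1: chain(6) captures a = 6.
Step 2: step2() calls step1() which returns 6 + 30 = 36.
Step 3: step2() returns 36 * 2 = 72

The answer is 72.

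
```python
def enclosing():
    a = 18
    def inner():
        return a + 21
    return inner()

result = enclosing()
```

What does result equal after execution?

Step 1: enclosing() defines a = 18.
Step 2: inner() reads a = 18 from enclosing scope, returns 18 + 21 = 39.
Step 3: result = 39

The answer is 39.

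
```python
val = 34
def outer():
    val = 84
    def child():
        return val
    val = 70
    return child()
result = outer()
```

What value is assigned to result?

Step 1: outer() sets val = 84, then later val = 70.
Step 2: child() is called after val is reassigned to 70. Closures capture variables by reference, not by value.
Step 3: result = 70

The answer is 70.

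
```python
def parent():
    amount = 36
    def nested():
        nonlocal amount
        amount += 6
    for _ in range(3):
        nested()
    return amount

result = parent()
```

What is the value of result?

Step 1: amount = 36.
Step 2: nested() is called 3 times in a loop, each adding 6 via nonlocal.
Step 3: amount = 36 + 6 * 3 = 54

The answer is 54.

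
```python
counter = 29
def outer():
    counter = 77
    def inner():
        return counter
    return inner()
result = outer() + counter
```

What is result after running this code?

Step 1: Global counter = 29. outer() shadows with counter = 77.
Step 2: inner() returns enclosing counter = 77. outer() = 77.
Step 3: result = 77 + global counter (29) = 106

The answer is 106.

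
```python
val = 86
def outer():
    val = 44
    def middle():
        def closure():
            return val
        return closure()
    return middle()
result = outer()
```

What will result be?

Step 1: outer() defines val = 44. middle() and closure() have no local val.
Step 2: closure() checks local (none), enclosing middle() (none), enclosing outer() and finds val = 44.
Step 3: result = 44

The answer is 44.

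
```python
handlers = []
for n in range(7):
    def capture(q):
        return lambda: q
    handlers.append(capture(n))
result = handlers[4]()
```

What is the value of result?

Step 1: capture(n) creates a new scope capturing q = n at call time.
Step 2: handlers[4] = capture(4), so its lambda captures q = 4.
Step 3: result = 4 (closure factory fixes late binding)

The answer is 4.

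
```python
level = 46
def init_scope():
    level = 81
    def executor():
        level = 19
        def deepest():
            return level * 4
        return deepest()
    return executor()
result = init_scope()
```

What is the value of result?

Step 1: deepest() looks up level through LEGB: not local, finds level = 19 in enclosing executor().
Step 2: Returns 19 * 4 = 76.
Step 3: result = 76

The answer is 76.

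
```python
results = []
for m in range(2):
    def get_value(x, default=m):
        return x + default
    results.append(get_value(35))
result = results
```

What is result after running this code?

Step 1: Default argument default=m is evaluated at function definition time.
Step 2: Each iteration creates get_value with default = current m value.
Step 3: get_value(35) returns 35 + default. results = [35, 36]

The answer is [35, 36].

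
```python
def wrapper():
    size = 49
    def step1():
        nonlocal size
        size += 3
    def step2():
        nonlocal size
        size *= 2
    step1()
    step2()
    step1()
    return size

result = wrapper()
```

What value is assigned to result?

Step 1: size = 49.
Step 2: step1(): size = 49 + 3 = 52.
Step 3: step2(): size = 52 * 2 = 104.
Step 4: step1(): size = 104 + 3 = 107. result = 107

The answer is 107.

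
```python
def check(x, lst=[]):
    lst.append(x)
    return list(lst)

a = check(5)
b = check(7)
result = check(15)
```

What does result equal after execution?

Step 1: Default list is shared. list() creates copies for return values.
Step 2: Internal list grows: [5] -> [5, 7] -> [5, 7, 15].
Step 3: result = [5, 7, 15]

The answer is [5, 7, 15].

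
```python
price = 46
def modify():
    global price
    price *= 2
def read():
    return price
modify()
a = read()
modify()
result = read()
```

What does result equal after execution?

Step 1: price = 46.
Step 2: First modify(): price = 46 * 2 = 92.
Step 3: Second modify(): price = 92 * 2 = 184.
Step 4: read() returns 184

The answer is 184.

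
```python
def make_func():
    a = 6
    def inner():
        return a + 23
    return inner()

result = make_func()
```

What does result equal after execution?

Step 1: make_func() defines a = 6.
Step 2: inner() reads a = 6 from enclosing scope, returns 6 + 23 = 29.
Step 3: result = 29

The answer is 29.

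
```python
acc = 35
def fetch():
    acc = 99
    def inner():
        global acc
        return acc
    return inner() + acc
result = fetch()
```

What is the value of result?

Step 1: Global acc = 35. fetch() shadows with local acc = 99.
Step 2: inner() uses global keyword, so inner() returns global acc = 35.
Step 3: fetch() returns 35 + 99 = 134

The answer is 134.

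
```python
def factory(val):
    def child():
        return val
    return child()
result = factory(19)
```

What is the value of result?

Step 1: factory(19) binds parameter val = 19.
Step 2: child() looks up val in enclosing scope and finds the parameter val = 19.
Step 3: result = 19

The answer is 19.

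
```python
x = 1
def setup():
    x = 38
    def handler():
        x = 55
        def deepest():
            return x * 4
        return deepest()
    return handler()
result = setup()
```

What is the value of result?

Step 1: deepest() looks up x through LEGB: not local, finds x = 55 in enclosing handler().
Step 2: Returns 55 * 4 = 220.
Step 3: result = 220

The answer is 220.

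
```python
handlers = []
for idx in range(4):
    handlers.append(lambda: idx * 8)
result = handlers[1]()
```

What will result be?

Step 1: All lambdas reference the same variable idx (late binding).
Step 2: After the loop, idx = 3. Every lambda returns idx * 8.
Step 3: handlers[1]() = 3 * 8 = 24

The answer is 24.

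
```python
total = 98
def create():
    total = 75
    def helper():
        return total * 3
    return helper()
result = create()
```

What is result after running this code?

Step 1: create() shadows global total with total = 75.
Step 2: helper() finds total = 75 in enclosing scope, computes 75 * 3 = 225.
Step 3: result = 225

The answer is 225.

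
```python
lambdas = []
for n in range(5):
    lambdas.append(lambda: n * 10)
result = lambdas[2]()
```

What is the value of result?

Step 1: All lambdas reference the same variable n (late binding).
Step 2: After the loop, n = 4. Every lambda returns n * 10.
Step 3: lambdas[2]() = 4 * 10 = 40

The answer is 40.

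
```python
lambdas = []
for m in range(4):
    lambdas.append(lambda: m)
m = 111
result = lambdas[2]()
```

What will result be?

Step 1: Lambdas capture the variable m by reference, not by value.
Step 2: After the loop, m is reassigned to 111.
Step 3: lambdas[2]() looks up the current m = 111. result = 111

The answer is 111.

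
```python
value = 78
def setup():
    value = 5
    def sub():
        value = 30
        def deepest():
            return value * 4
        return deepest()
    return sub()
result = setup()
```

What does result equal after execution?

Step 1: deepest() looks up value through LEGB: not local, finds value = 30 in enclosing sub().
Step 2: Returns 30 * 4 = 120.
Step 3: result = 120

The answer is 120.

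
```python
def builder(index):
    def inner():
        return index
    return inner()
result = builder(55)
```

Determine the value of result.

Step 1: builder(55) binds parameter index = 55.
Step 2: inner() looks up index in enclosing scope and finds the parameter index = 55.
Step 3: result = 55

The answer is 55.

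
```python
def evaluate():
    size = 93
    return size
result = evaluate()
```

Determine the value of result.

Step 1: evaluate() defines size = 93 in its local scope.
Step 2: return size finds the local variable size = 93.
Step 3: result = 93

The answer is 93.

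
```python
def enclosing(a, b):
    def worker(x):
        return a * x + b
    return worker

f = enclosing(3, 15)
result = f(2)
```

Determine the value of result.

Step 1: enclosing(3, 15) captures a = 3, b = 15.
Step 2: f(2) computes 3 * 2 + 15 = 21.
Step 3: result = 21

The answer is 21.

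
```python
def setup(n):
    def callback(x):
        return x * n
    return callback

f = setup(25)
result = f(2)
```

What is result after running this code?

Step 1: setup(25) creates a closure capturing n = 25.
Step 2: f(2) computes 2 * 25 = 50.
Step 3: result = 50

The answer is 50.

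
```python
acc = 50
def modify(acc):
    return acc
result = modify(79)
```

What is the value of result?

Step 1: Global acc = 50.
Step 2: modify(79) takes parameter acc = 79, which shadows the global.
Step 3: result = 79

The answer is 79.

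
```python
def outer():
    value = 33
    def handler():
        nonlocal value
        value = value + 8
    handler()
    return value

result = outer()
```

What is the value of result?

Step 1: outer() sets value = 33.
Step 2: handler() uses nonlocal to modify value in outer's scope: value = 33 + 8 = 41.
Step 3: outer() returns the modified value = 41

The answer is 41.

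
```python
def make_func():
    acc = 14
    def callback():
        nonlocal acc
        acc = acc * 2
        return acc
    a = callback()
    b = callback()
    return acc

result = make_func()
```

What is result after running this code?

Step 1: acc starts at 14.
Step 2: First callback(): acc = 14 * 2 = 28.
Step 3: Second callback(): acc = 28 * 2 = 56.
Step 4: result = 56

The answer is 56.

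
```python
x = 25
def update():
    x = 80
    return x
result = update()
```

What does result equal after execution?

Step 1: Global x = 25.
Step 2: update() creates local x = 80, shadowing the global.
Step 3: Returns local x = 80. result = 80

The answer is 80.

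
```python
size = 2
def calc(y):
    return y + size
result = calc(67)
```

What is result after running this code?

Step 1: size = 2 is defined globally.
Step 2: calc(67) uses parameter y = 67 and looks up size from global scope = 2.
Step 3: result = 67 + 2 = 69

The answer is 69.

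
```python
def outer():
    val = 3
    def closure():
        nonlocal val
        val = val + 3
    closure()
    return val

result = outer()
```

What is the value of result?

Step 1: outer() sets val = 3.
Step 2: closure() uses nonlocal to modify val in outer's scope: val = 3 + 3 = 6.
Step 3: outer() returns the modified val = 6

The answer is 6.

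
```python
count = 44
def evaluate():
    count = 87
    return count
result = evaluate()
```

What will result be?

Step 1: Global count = 44.
Step 2: evaluate() creates local count = 87, shadowing the global.
Step 3: Returns local count = 87. result = 87

The answer is 87.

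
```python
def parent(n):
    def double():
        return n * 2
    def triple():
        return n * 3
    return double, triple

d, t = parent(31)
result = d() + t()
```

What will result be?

Step 1: Both closures capture the same n = 31.
Step 2: d() = 31 * 2 = 62, t() = 31 * 3 = 93.
Step 3: result = 62 + 93 = 155

The answer is 155.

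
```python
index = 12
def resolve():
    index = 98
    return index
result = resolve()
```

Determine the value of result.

Step 1: Global index = 12.
Step 2: resolve() creates local index = 98, shadowing the global.
Step 3: Returns local index = 98. result = 98

The answer is 98.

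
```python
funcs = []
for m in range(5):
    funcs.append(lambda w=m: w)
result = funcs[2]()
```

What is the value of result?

Step 1: Default argument w=m captures m's value at each iteration.
Step 2: funcs[2] captured w = 2 when m was 2.
Step 3: result = 2

The answer is 2.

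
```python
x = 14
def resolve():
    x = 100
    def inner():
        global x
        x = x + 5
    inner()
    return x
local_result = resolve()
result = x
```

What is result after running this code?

Step 1: Global x = 14. resolve() creates local x = 100.
Step 2: inner() declares global x and adds 5: global x = 14 + 5 = 19.
Step 3: resolve() returns its local x = 100 (unaffected by inner).
Step 4: result = global x = 19

The answer is 19.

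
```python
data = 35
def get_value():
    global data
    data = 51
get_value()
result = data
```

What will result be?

Step 1: data = 35 globally.
Step 2: get_value() declares global data and sets it to 51.
Step 3: After get_value(), global data = 51. result = 51

The answer is 51.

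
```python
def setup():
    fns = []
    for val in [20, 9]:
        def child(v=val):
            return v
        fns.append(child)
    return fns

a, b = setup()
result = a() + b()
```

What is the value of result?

Step 1: Default argument v=val captures val at each iteration.
Step 2: a() returns 20 (captured at first iteration), b() returns 9 (captured at second).
Step 3: result = 20 + 9 = 29

The answer is 29.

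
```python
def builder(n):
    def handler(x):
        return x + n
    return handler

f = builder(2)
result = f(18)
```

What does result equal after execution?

Step 1: builder(2) creates a closure that captures n = 2.
Step 2: f(18) calls the closure with x = 18, returning 18 + 2 = 20.
Step 3: result = 20

The answer is 20.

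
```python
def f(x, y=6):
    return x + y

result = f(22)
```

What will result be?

Step 1: f(22) uses default y = 6.
Step 2: Returns 22 + 6 = 28.
Step 3: result = 28

The answer is 28.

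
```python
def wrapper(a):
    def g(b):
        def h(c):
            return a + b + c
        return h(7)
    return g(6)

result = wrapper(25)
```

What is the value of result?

Step 1: a = 25, b = 6, c = 7 across three nested scopes.
Step 2: h() accesses all three via LEGB rule.
Step 3: result = 25 + 6 + 7 = 38

The answer is 38.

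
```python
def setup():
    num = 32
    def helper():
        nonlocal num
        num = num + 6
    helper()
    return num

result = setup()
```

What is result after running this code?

Step 1: setup() sets num = 32.
Step 2: helper() uses nonlocal to modify num in setup's scope: num = 32 + 6 = 38.
Step 3: setup() returns the modified num = 38

The answer is 38.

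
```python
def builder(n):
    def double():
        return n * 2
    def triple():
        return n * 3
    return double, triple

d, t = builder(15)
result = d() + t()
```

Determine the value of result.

Step 1: Both closures capture the same n = 15.
Step 2: d() = 15 * 2 = 30, t() = 15 * 3 = 45.
Step 3: result = 30 + 45 = 75

The answer is 75.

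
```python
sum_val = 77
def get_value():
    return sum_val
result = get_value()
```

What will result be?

Step 1: sum_val = 77 is defined in the global scope.
Step 2: get_value() looks up sum_val. No local sum_val exists, so Python checks the global scope via LEGB rule and finds sum_val = 77.
Step 3: result = 77

The answer is 77.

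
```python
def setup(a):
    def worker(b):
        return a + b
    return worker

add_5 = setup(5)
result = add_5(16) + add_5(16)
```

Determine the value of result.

Step 1: add_5 captures a = 5.
Step 2: add_5(16) = 5 + 16 = 21, called twice.
Step 3: result = 21 + 21 = 42

The answer is 42.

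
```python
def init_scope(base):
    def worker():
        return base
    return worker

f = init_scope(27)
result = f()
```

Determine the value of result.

Step 1: init_scope(27) creates closure capturing base = 27.
Step 2: f() returns the captured base = 27.
Step 3: result = 27

The answer is 27.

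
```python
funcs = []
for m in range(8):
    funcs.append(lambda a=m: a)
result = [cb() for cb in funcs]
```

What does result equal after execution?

Step 1: Default arg a=m captures m at each iteration.
Step 2: Each lambda has its own default: 0, 1, ..., 7.
Step 3: result = [0, 1, 2, 3, 4, 5, 6, 7]

The answer is [0, 1, 2, 3, 4, 5, 6, 7].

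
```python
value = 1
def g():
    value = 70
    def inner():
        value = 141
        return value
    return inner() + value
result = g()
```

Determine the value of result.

Step 1: g() has local value = 70. inner() has local value = 141.
Step 2: inner() returns its local value = 141.
Step 3: g() returns 141 + its own value (70) = 211

The answer is 211.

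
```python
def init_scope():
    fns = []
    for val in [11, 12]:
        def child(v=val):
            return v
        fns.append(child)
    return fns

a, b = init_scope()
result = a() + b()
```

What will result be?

Step 1: Default argument v=val captures val at each iteration.
Step 2: a() returns 11 (captured at first iteration), b() returns 12 (captured at second).
Step 3: result = 11 + 12 = 23

The answer is 23.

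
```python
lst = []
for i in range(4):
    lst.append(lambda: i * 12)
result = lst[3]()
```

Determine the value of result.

Step 1: All lambdas reference the same variable i (late binding).
Step 2: After the loop, i = 3. Every lambda returns i * 12.
Step 3: lst[3]() = 3 * 12 = 36

The answer is 36.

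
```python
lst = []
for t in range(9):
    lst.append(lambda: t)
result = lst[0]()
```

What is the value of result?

Step 1: The loop creates 9 lambdas, all referencing the same variable t.
Step 2: After the loop, t = 8 (final value).
Step 3: lst[0]() looks up t at call time and finds 8. This is the late binding gotcha. result = 8

The answer is 8.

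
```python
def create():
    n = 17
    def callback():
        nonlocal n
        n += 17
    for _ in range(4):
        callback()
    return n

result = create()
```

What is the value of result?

Step 1: n = 17.
Step 2: callback() is called 4 times in a loop, each adding 17 via nonlocal.
Step 3: n = 17 + 17 * 4 = 85

The answer is 85.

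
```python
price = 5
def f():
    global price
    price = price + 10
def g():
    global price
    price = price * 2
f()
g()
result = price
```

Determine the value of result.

Step 1: price = 5.
Step 2: f() adds 10: price = 5 + 10 = 15.
Step 3: g() doubles: price = 15 * 2 = 30.
Step 4: result = 30

The answer is 30.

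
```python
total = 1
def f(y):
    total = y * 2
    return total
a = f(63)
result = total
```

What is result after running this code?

Step 1: Global total = 1.
Step 2: f(63) creates local total = 63 * 2 = 126.
Step 3: Global total unchanged because no global keyword. result = 1

The answer is 1.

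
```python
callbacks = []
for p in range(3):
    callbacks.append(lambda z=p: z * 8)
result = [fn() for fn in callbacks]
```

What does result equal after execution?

Step 1: Default arg z=p captures p at each iteration.
Step 2: callbacks[k] has z defaulting to k, returns k * 8.
Step 3: result = [0, 8, 16]

The answer is [0, 8, 16].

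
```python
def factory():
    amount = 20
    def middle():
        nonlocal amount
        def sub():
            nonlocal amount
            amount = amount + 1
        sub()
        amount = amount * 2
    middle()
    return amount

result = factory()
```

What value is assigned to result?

Step 1: amount = 20.
Step 2: sub() adds 1: amount = 20 + 1 = 21.
Step 3: middle() doubles: amount = 21 * 2 = 42.
Step 4: result = 42

The answer is 42.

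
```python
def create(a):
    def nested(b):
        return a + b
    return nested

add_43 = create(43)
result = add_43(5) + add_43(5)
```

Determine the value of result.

Step 1: add_43 captures a = 43.
Step 2: add_43(5) = 43 + 5 = 48, called twice.
Step 3: result = 48 + 48 = 96

The answer is 96.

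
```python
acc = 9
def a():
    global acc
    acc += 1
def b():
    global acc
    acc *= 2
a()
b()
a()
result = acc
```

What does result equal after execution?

Step 1: acc = 9.
Step 2: a(): acc = 9 + 1 = 10.
Step 3: b(): acc = 10 * 2 = 20.
Step 4: a(): acc = 20 + 1 = 21

The answer is 21.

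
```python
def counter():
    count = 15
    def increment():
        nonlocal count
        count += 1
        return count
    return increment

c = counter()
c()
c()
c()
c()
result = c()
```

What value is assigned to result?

Step 1: counter() creates closure with count = 15.
Step 2: Each c() call increments count via nonlocal. After 5 calls: 15 + 5 = 20.
Step 3: result = 20

The answer is 20.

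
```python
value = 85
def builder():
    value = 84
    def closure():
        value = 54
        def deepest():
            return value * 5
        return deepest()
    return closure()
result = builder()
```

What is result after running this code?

Step 1: deepest() looks up value through LEGB: not local, finds value = 54 in enclosing closure().
Step 2: Returns 54 * 5 = 270.
Step 3: result = 270

The answer is 270.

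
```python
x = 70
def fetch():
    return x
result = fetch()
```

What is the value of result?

Step 1: x = 70 is defined in the global scope.
Step 2: fetch() looks up x. No local x exists, so Python checks the global scope via LEGB rule and finds x = 70.
Step 3: result = 70

The answer is 70.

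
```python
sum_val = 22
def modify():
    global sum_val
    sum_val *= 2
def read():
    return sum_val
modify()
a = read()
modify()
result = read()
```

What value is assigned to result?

Step 1: sum_val = 22.
Step 2: First modify(): sum_val = 22 * 2 = 44.
Step 3: Second modify(): sum_val = 44 * 2 = 88.
Step 4: read() returns 88

The answer is 88.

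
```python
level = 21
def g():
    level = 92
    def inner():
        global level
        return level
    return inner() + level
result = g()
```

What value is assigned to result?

Step 1: Global level = 21. g() shadows with local level = 92.
Step 2: inner() uses global keyword, so inner() returns global level = 21.
Step 3: g() returns 21 + 92 = 113

The answer is 113.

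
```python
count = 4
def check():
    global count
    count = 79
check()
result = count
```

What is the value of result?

Step 1: count = 4 globally.
Step 2: check() declares global count and sets it to 79.
Step 3: After check(), global count = 79. result = 79

The answer is 79.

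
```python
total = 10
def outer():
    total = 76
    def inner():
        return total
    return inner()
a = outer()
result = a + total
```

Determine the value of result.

Step 1: outer() has local total = 76. inner() reads from enclosing.
Step 2: outer() returns 76. Global total = 10 unchanged.
Step 3: result = 76 + 10 = 86

The answer is 86.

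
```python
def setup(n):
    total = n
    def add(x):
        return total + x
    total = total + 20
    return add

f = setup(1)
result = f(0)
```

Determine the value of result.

Step 1: setup(1) sets total = 1, then total = 1 + 20 = 21.
Step 2: Closures capture by reference, so add sees total = 21.
Step 3: f(0) returns 21 + 0 = 21

The answer is 21.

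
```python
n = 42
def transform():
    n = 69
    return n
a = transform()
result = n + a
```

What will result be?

Step 1: Global n = 42. transform() returns local n = 69.
Step 2: a = 69. Global n still = 42.
Step 3: result = 42 + 69 = 111

The answer is 111.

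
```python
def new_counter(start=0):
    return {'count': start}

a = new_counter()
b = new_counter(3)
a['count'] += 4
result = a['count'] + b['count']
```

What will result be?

Step 1: new_counter() returns a new dict each call (immutable default 0).
Step 2: a = {'count': 0}, b = {'count': 3}.
Step 3: a['count'] += 4 = 4. result = 4 + 3 = 7

The answer is 7.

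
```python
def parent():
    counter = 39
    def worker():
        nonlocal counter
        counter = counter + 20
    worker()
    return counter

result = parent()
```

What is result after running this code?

Step 1: parent() sets counter = 39.
Step 2: worker() uses nonlocal to modify counter in parent's scope: counter = 39 + 20 = 59.
Step 3: parent() returns the modified counter = 59

The answer is 59.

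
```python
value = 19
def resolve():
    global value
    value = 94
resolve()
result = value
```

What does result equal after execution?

Step 1: value = 19 globally.
Step 2: resolve() declares global value and sets it to 94.
Step 3: After resolve(), global value = 94. result = 94

The answer is 94.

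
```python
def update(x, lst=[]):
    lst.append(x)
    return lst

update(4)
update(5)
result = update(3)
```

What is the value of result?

Step 1: Mutable default argument gotcha! The list [] is created once.
Step 2: Each call appends to the SAME list: [4], [4, 5], [4, 5, 3].
Step 3: result = [4, 5, 3]

The answer is [4, 5, 3].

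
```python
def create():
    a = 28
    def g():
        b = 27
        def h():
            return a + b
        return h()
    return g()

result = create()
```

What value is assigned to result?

Step 1: create() defines a = 28. g() defines b = 27.
Step 2: h() accesses both from enclosing scopes: a = 28, b = 27.
Step 3: result = 28 + 27 = 55

The answer is 55.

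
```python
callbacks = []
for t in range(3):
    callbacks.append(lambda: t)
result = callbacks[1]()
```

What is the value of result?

Step 1: The loop creates 3 lambdas, all referencing the same variable t.
Step 2: After the loop, t = 2 (final value).
Step 3: callbacks[1]() looks up t at call time and finds 2. This is the late binding gotcha. result = 2

The answer is 2.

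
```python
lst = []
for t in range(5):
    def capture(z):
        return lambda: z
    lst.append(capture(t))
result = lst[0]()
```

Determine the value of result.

Step 1: capture(t) creates a new scope capturing z = t at call time.
Step 2: lst[0] = capture(0), so its lambda captures z = 0.
Step 3: result = 0 (closure factory fixes late binding)

The answer is 0.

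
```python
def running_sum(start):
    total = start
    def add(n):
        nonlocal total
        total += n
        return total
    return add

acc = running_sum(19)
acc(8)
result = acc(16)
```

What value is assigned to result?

Step 1: running_sum(19) creates closure with total = 19.
Step 2: First acc(8): total = 19 + 8 = 27.
Step 3: Second acc(16): total = 27 + 16 = 43. result = 43

The answer is 43.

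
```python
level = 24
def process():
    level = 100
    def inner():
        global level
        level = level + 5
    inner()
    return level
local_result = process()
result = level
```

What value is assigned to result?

Step 1: Global level = 24. process() creates local level = 100.
Step 2: inner() declares global level and adds 5: global level = 24 + 5 = 29.
Step 3: process() returns its local level = 100 (unaffected by inner).
Step 4: result = global level = 29

The answer is 29.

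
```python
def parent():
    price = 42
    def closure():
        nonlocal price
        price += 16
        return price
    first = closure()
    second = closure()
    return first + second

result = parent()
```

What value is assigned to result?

Step 1: price starts at 42.
Step 2: First call: price = 42 + 16 = 58, returns 58.
Step 3: Second call: price = 58 + 16 = 74, returns 74.
Step 4: result = 58 + 74 = 132

The answer is 132.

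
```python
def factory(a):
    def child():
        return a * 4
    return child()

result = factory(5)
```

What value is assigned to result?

Step 1: factory(5) binds parameter a = 5.
Step 2: child() accesses a = 5 from enclosing scope.
Step 3: result = 5 * 4 = 20

The answer is 20.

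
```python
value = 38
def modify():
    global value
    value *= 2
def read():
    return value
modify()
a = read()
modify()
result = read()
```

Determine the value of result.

Step 1: value = 38.
Step 2: First modify(): value = 38 * 2 = 76.
Step 3: Second modify(): value = 76 * 2 = 152.
Step 4: read() returns 152

The answer is 152.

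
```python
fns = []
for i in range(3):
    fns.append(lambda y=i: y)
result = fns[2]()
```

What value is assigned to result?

Step 1: Default argument y=i captures i's value at each iteration.
Step 2: fns[2] captured y = 2 when i was 2.
Step 3: result = 2

The answer is 2.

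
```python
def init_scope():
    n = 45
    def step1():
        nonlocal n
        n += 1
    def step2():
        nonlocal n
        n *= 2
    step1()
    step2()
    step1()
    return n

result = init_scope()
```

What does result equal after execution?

Step 1: n = 45.
Step 2: step1(): n = 45 + 1 = 46.
Step 3: step2(): n = 46 * 2 = 92.
Step 4: step1(): n = 92 + 1 = 93. result = 93

The answer is 93.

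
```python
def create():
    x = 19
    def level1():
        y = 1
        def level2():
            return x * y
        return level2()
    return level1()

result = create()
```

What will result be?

Step 1: x = 19 in create. y = 1 in level1.
Step 2: level2() reads x = 19 and y = 1 from enclosing scopes.
Step 3: result = 19 * 1 = 19

The answer is 19.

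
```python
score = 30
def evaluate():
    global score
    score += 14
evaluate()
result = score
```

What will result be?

Step 1: score = 30 globally.
Step 2: evaluate() modifies global score: score += 14 = 44.
Step 3: result = 44

The answer is 44.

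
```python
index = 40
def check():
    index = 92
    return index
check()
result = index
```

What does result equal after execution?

Step 1: Global index = 40.
Step 2: check() creates local index = 92 (shadow, not modification).
Step 3: After check() returns, global index is unchanged. result = 40

The answer is 40.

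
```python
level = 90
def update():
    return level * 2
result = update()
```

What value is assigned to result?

Step 1: level = 90 is defined globally.
Step 2: update() looks up level from global scope = 90, then computes 90 * 2 = 180.
Step 3: result = 180

The answer is 180.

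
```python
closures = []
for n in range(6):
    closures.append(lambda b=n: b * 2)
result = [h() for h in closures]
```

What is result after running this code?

Step 1: Default arg b=n captures n at each iteration.
Step 2: closures[k] has b defaulting to k, returns k * 2.
Step 3: result = [0, 2, 4, 6, 8, 10]

The answer is [0, 2, 4, 6, 8, 10].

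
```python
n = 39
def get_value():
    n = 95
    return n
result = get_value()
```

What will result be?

Step 1: Global n = 39.
Step 2: get_value() creates local n = 95, shadowing the global.
Step 3: Returns local n = 95. result = 95

The answer is 95.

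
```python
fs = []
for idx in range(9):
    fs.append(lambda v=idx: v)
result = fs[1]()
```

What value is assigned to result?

Step 1: Default argument v=idx captures idx's value at each iteration.
Step 2: fs[1] captured v = 1 when idx was 1.
Step 3: result = 1

The answer is 1.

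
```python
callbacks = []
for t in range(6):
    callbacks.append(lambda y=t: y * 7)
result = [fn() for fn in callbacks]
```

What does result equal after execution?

Step 1: Default arg y=t captures t at each iteration.
Step 2: callbacks[k] has y defaulting to k, returns k * 7.
Step 3: result = [0, 7, 14, 21, 28, 35]

The answer is [0, 7, 14, 21, 28, 35].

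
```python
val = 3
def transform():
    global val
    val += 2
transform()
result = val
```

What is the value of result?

Step 1: val = 3 globally.
Step 2: transform() modifies global val: val += 2 = 5.
Step 3: result = 5

The answer is 5.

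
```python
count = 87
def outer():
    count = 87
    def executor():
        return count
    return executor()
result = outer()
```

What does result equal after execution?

Step 1: count = 87 globally, but outer() defines count = 87 locally.
Step 2: executor() looks up count. Not in local scope, so checks enclosing scope (outer) and finds count = 87.
Step 3: result = 87

The answer is 87.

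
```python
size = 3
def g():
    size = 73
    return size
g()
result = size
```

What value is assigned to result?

Step 1: size = 3 globally.
Step 2: g() creates a LOCAL size = 73 (no global keyword!).
Step 3: The global size is unchanged. result = 3

The answer is 3.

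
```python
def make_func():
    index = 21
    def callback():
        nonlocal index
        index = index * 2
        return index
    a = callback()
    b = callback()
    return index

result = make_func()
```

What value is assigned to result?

Step 1: index starts at 21.
Step 2: First callback(): index = 21 * 2 = 42.
Step 3: Second callback(): index = 42 * 2 = 84.
Step 4: result = 84

The answer is 84.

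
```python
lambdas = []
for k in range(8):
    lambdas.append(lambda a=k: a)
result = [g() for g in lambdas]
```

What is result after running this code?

Step 1: Default arg a=k captures k at each iteration.
Step 2: Each lambda has its own default: 0, 1, ..., 7.
Step 3: result = [0, 1, 2, 3, 4, 5, 6, 7]

The answer is [0, 1, 2, 3, 4, 5, 6, 7].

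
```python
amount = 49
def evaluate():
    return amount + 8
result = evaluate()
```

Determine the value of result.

Step 1: amount = 49 is defined globally.
Step 2: evaluate() looks up amount from global scope = 49, then computes 49 + 8 = 57.
Step 3: result = 57

The answer is 57.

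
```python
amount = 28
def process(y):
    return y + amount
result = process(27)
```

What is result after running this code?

Step 1: amount = 28 is defined globally.
Step 2: process(27) uses parameter y = 27 and looks up amount from global scope = 28.
Step 3: result = 27 + 28 = 55

The answer is 55.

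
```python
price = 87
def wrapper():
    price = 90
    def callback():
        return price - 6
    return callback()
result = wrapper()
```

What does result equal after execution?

Step 1: wrapper() shadows global price with price = 90.
Step 2: callback() finds price = 90 in enclosing scope, computes 90 - 6 = 84.
Step 3: result = 84

The answer is 84.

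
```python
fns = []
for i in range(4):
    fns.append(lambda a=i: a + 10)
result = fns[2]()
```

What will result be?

Step 1: Default argument a=i captures i's value at definition time.
Step 2: fns[2] was defined when i = 2, so a defaults to 2.
Step 3: result = 2 + 10 = 12 (default arg fixes the late binding issue)

The answer is 12.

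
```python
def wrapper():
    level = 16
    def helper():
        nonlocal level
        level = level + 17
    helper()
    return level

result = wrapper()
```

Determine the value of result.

Step 1: wrapper() sets level = 16.
Step 2: helper() uses nonlocal to modify level in wrapper's scope: level = 16 + 17 = 33.
Step 3: wrapper() returns the modified level = 33

The answer is 33.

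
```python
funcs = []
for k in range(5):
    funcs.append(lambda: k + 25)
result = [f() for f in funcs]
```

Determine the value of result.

Step 1: All lambdas capture k by reference. After the loop, k = 4.
Step 2: Each call returns 4 + 25 = 29.
Step 3: result = [29, 29, 29, 29, 29]

The answer is [29, 29, 29, 29, 29].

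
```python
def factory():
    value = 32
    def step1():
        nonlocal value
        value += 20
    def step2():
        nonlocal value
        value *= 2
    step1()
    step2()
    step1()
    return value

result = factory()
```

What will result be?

Step 1: value = 32.
Step 2: step1(): value = 32 + 20 = 52.
Step 3: step2(): value = 52 * 2 = 104.
Step 4: step1(): value = 104 + 20 = 124. result = 124

The answer is 124.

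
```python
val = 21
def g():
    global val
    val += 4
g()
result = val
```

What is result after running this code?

Step 1: val = 21 globally.
Step 2: g() modifies global val: val += 4 = 25.
Step 3: result = 25

The answer is 25.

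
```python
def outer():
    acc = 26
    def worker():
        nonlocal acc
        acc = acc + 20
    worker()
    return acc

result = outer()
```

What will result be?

Step 1: outer() sets acc = 26.
Step 2: worker() uses nonlocal to modify acc in outer's scope: acc = 26 + 20 = 46.
Step 3: outer() returns the modified acc = 46

The answer is 46.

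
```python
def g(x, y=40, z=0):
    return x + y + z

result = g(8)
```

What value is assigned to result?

Step 1: g(8) uses defaults y = 40, z = 0.
Step 2: Returns 8 + 40 + 0 = 48.
Step 3: result = 48

The answer is 48.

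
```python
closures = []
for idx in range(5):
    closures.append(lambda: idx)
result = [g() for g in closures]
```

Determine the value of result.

Step 1: All 5 lambdas share the same variable idx.
Step 2: After the loop, idx = 4.
Step 3: Each call returns 4. result = [4, 4, 4, 4, 4]

The answer is [4, 4, 4, 4, 4].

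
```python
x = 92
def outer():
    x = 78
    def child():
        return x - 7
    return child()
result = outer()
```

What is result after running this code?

Step 1: outer() shadows global x with x = 78.
Step 2: child() finds x = 78 in enclosing scope, computes 78 - 7 = 71.
Step 3: result = 71

The answer is 71.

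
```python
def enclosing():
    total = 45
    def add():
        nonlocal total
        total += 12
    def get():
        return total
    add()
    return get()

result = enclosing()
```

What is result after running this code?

Step 1: total = 45. add() modifies it via nonlocal, get() reads it.
Step 2: add() makes total = 45 + 12 = 57.
Step 3: get() returns 57. result = 57

The answer is 57.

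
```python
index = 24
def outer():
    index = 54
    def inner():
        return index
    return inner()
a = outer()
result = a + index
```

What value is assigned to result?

Step 1: outer() has local index = 54. inner() reads from enclosing.
Step 2: outer() returns 54. Global index = 24 unchanged.
Step 3: result = 54 + 24 = 78

The answer is 78.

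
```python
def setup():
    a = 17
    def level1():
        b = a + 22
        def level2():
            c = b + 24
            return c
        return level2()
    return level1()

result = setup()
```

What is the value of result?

Step 1: a = 17. b = a + 22 = 39.
Step 2: c = b + 24 = 39 + 24 = 63.
Step 3: result = 63

The answer is 63.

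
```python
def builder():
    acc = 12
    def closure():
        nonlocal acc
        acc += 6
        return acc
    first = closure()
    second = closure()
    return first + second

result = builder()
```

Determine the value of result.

Step 1: acc starts at 12.
Step 2: First call: acc = 12 + 6 = 18, returns 18.
Step 3: Second call: acc = 18 + 6 = 24, returns 24.
Step 4: result = 18 + 24 = 42

The answer is 42.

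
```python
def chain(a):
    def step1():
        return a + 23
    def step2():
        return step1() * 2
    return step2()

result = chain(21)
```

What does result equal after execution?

Step 1: chain(21) captures a = 21.
Step 2: step2() calls step1() which returns 21 + 23 = 44.
Step 3: step2() returns 44 * 2 = 88

The answer is 88.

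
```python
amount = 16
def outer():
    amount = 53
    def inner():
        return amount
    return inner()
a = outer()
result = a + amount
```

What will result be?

Step 1: outer() has local amount = 53. inner() reads from enclosing.
Step 2: outer() returns 53. Global amount = 16 unchanged.
Step 3: result = 53 + 16 = 69

The answer is 69.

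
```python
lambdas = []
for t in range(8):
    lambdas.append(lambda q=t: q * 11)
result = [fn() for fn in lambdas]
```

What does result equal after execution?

Step 1: Default arg q=t captures t at each iteration.
Step 2: lambdas[k] has q defaulting to k, returns k * 11.
Step 3: result = [0, 11, 22, 33, 44, 55, 66, 77]

The answer is [0, 11, 22, 33, 44, 55, 66, 77].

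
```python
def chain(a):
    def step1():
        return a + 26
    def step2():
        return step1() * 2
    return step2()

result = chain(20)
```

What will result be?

Step 1: chain(20) captures a = 20.
Step 2: step2() calls step1() which returns 20 + 26 = 46.
Step 3: step2() returns 46 * 2 = 92

The answer is 92.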